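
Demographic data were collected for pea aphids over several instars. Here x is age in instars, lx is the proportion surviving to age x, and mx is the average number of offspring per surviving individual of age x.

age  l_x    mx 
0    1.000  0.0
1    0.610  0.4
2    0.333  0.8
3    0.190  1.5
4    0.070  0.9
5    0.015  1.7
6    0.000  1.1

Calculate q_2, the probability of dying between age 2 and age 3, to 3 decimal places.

q_2 = (l_2 − l_3) / l_2 = (0.333 − 0.19) / 0.333
     = 0.143 / 0.333 = 0.429429… → 0.429

0.429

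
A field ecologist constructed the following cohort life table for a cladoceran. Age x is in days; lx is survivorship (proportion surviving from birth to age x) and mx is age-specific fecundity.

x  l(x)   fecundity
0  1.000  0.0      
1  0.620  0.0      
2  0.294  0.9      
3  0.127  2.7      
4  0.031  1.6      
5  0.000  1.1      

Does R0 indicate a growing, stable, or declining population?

declining

R0 = Σ lx·mx = 0 + 0 + 0.2646 + 0.3429 + 0.0496 + 0 = 0.6571
R0 < 1, so the population is declining.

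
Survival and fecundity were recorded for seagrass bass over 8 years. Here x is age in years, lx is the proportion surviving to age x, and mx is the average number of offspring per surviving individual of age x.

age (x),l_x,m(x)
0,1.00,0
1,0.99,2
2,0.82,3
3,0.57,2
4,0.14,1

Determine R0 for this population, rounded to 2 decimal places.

5.72

lx·mx by age: 0, 1.98, 2.46, 1.14, 0.14
R0 = Σ lx·mx = 5.72 → 5.72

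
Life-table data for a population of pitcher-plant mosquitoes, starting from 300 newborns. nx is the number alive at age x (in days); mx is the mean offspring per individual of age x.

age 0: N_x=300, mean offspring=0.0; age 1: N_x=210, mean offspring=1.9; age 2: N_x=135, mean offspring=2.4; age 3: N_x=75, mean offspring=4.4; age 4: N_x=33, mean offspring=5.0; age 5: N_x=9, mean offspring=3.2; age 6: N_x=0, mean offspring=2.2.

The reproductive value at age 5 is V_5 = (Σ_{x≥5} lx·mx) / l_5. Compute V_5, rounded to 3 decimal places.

3.200

lx = nx/n0 = nx/300: 1, 0.7, 0.45, 0.25, 0.11, 0.03, 0
lx·mx for x ≥ 5: 0.096, 0 → sum = 0.096
V_5 = 0.096 / l_5 = 0.096 / 0.03 = 3.2 → 3.200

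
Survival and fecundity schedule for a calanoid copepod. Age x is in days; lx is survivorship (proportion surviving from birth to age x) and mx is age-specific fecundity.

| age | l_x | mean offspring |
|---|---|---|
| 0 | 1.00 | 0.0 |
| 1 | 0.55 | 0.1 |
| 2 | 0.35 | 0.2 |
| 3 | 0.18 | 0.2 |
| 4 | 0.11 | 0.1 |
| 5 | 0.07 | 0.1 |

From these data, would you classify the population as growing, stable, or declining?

R0 = Σ lx·mx = 0 + 0.055 + 0.07 + 0.036 + 0.011 + 0.007 = 0.179
R0 < 1, so the population is declining.

declining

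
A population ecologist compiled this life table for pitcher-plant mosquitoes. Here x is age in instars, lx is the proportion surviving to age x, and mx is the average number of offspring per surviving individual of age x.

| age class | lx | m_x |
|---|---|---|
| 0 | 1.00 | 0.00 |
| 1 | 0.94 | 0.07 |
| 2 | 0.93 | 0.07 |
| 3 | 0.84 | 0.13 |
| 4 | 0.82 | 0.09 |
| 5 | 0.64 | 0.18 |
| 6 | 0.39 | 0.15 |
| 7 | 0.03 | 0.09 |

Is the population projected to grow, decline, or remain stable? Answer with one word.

R0 = Σ lx·mx = 0 + 0.0658 + 0.0651 + 0.1092 + 0.0738 + 0.1152 + 0.0585 + 0.0027 = 0.4903
R0 < 1, so the population is declining.

declining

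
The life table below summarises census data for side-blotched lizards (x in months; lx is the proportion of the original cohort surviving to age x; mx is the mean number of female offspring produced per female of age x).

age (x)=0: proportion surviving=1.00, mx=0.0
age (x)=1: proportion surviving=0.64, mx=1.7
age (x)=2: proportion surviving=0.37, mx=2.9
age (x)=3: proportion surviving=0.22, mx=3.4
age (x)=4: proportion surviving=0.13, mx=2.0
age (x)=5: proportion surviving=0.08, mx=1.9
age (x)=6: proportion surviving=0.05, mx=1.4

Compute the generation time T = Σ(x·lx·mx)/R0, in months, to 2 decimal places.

lx·mx: 0, 1.088, 1.073, 0.748, 0.26, 0.152, 0.07 → R0 = 3.391
x·lx·mx: 0, 1.088, 2.146, 2.244, 1.04, 0.76, 0.42 → Σ = 7.698
T = 7.698 / 3.391 = 2.270127… → 2.27

2.27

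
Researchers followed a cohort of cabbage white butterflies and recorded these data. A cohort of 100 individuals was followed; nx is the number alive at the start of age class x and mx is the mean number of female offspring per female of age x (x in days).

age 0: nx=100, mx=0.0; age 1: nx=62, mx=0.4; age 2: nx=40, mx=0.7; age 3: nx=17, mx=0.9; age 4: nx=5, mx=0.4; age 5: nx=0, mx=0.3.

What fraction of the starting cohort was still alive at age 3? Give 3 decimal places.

l_3 = n_3/n_0 = 17/100 = 0.17 → 0.170

0.170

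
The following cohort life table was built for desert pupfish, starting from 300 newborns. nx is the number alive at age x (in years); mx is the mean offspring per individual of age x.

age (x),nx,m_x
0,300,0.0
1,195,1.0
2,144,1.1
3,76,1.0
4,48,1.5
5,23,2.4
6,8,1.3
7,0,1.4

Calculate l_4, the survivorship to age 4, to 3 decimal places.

l_4 = n_4/n_0 = 48/300 = 0.16 → 0.160

0.160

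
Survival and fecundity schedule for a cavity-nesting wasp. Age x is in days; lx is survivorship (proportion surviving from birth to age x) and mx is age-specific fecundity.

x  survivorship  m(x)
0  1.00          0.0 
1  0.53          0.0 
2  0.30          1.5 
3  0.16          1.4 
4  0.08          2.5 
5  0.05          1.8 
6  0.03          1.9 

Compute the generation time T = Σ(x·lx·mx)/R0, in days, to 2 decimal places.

3.10

lx·mx: 0, 0, 0.45, 0.224, 0.2, 0.09, 0.057 → R0 = 1.021
x·lx·mx: 0, 0, 0.9, 0.672, 0.8, 0.45, 0.342 → Σ = 3.164
T = 3.164 / 1.021 = 3.098923… → 3.10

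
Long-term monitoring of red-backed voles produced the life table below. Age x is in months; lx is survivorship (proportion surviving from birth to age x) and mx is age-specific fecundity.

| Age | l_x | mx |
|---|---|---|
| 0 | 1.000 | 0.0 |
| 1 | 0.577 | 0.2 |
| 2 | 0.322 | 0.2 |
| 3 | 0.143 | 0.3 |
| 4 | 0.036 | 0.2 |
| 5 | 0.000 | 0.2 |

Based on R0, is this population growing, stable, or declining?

declining

R0 = Σ lx·mx = 0 + 0.1154 + 0.0644 + 0.0429 + 0.0072 + 0 = 0.2299
R0 < 1, so the population is declining.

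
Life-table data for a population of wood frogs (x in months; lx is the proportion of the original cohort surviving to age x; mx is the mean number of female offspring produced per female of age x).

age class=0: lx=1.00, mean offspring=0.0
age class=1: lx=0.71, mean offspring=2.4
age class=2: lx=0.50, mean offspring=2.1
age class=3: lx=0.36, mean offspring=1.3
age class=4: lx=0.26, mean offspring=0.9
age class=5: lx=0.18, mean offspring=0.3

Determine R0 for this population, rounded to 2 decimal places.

3.51

lx·mx by age: 0, 1.704, 1.05, 0.468, 0.234, 0.054
R0 = Σ lx·mx = 3.51 → 3.51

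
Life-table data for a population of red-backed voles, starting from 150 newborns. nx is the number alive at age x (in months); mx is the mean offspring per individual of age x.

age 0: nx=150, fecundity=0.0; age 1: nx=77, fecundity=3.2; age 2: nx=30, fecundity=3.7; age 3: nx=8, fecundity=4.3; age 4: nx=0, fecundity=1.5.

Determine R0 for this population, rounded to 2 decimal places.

2.61

lx = nx/n0 = nx/150: 1, 0.51333…, 0.2, 0.05333…, 0
lx·mx by age: 0, 1.642667…, 0.74, 0.229333…, 0
R0 = Σ lx·mx = 2.612… → 2.61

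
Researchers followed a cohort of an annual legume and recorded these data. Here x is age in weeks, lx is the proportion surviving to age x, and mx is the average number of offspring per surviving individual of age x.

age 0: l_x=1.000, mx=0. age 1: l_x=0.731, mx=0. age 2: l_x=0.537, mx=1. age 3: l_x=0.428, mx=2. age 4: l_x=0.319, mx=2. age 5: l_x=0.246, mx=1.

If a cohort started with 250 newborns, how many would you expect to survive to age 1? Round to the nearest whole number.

183

Expected survivors = N0 · l_1 = 250 × 0.731 = 182.75 → 183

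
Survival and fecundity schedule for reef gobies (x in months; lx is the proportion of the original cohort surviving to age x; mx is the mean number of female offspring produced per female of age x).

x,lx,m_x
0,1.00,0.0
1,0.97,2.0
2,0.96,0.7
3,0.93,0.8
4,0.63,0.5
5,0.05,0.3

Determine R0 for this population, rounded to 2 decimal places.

3.69

lx·mx by age: 0, 1.94, 0.672, 0.744, 0.315, 0.015
R0 = Σ lx·mx = 3.686 → 3.69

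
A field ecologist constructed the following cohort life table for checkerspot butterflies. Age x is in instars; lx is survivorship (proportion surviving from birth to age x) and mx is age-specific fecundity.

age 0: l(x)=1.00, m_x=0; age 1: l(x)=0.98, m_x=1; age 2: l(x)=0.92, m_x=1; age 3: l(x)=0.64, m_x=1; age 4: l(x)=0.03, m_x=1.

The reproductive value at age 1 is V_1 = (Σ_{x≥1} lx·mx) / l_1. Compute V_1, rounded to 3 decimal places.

2.622

lx·mx for x ≥ 1: 0.98, 0.92, 0.64, 0.03 → sum = 2.57
V_1 = 2.57 / l_1 = 2.57 / 0.98 = 2.622449… → 2.622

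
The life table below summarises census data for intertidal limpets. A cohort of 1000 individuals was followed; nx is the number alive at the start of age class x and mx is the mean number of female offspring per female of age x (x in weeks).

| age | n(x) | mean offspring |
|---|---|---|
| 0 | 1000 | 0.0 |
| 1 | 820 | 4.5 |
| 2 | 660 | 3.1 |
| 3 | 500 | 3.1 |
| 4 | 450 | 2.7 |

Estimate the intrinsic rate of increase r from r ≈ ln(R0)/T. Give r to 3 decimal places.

lx = nx/n0 = nx/1000: 1, 0.82, 0.66, 0.5, 0.45
R0 = Σ lx·mx = 0 + 3.69 + 2.046 + 1.55 + 1.215 = 8.501
Σ x·lx·mx = 17.292; T = 17.292/8.501 = 2.03411…
r ≈ ln(R0)/T = ln(8.501)/2.03411… = 1.05215… → 1.052

1.052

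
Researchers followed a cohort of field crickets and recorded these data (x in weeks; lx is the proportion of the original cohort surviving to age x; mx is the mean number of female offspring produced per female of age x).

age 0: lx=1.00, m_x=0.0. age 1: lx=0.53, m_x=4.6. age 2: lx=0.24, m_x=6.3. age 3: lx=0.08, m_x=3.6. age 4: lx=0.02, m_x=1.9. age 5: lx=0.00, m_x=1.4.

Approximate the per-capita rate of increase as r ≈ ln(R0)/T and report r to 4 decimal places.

0.9591

R0 = Σ lx·mx = 0 + 2.438 + 1.512 + 0.288 + 0.038 + 0 = 4.276
Σ x·lx·mx = 6.478; T = 6.478/4.276 = 1.51497…
r ≈ ln(R0)/T = ln(4.276)/1.51497… = 0.959109… → 0.9591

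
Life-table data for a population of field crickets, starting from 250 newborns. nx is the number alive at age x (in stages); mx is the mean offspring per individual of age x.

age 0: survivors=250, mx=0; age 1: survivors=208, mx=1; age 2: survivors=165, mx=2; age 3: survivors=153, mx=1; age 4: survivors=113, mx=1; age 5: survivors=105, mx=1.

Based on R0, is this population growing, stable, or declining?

lx = nx/n0 = nx/250: 1, 0.832, 0.66, 0.612, 0.452, 0.42
R0 = Σ lx·mx = 0 + 0.832 + 1.32 + 0.612 + 0.452 + 0.42 = 3.636
R0 > 1, so the population is growing.

growing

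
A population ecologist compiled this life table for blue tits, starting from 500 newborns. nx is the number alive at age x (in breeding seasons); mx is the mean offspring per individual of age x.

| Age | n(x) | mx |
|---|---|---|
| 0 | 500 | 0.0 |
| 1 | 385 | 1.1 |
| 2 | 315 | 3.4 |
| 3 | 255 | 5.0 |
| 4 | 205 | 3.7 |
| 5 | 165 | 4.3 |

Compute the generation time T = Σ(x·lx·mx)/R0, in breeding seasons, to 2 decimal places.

lx = nx/n0 = nx/500: 1, 0.77, 0.63, 0.51, 0.41, 0.33
lx·mx: 0, 0.847, 2.142, 2.55, 1.517, 1.419 → R0 = 8.475
x·lx·mx: 0, 0.847, 4.284, 7.65, 6.068, 7.095 → Σ = 25.944
T = 25.944 / 8.475 = 3.061239… → 3.06

3.06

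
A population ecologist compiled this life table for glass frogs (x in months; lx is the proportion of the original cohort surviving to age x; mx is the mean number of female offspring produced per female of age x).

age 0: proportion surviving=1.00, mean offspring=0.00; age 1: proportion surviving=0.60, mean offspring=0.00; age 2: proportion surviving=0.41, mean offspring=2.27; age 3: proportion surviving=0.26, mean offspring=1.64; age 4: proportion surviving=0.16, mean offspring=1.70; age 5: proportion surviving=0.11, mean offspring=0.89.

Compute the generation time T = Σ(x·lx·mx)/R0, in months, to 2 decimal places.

lx·mx: 0, 0, 0.9307, 0.4264, 0.272, 0.0979 → R0 = 1.727
x·lx·mx: 0, 0, 1.8614, 1.2792, 1.088, 0.4895 → Σ = 4.7181
T = 4.7181 / 1.727 = 2.731963… → 2.73

2.73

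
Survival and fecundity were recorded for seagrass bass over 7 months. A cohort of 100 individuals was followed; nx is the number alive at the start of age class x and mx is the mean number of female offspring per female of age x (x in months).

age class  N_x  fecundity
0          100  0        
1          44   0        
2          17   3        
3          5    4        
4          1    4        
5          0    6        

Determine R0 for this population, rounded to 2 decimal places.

0.75

lx = nx/n0 = nx/100: 1, 0.44, 0.17, 0.05, 0.01, 0
lx·mx by age: 0, 0, 0.51, 0.2, 0.04, 0
R0 = Σ lx·mx = 0.75 → 0.75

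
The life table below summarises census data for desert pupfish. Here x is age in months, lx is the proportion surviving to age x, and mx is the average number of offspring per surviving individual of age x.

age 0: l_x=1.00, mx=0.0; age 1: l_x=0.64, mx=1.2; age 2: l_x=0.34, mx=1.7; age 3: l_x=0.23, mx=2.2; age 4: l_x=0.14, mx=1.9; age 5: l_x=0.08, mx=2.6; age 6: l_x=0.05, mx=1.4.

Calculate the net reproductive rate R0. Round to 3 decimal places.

2.396

lx·mx by age: 0, 0.768, 0.578, 0.506, 0.266, 0.208, 0.07
R0 = Σ lx·mx = 2.396 → 2.396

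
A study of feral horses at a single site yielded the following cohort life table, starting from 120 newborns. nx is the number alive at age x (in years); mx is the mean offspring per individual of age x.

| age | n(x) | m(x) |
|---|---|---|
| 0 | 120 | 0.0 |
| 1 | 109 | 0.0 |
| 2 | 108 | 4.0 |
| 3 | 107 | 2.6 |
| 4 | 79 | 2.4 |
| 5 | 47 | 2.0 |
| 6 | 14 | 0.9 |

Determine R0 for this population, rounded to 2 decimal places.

8.39

lx = nx/n0 = nx/120: 1, 0.90833…, 0.9, 0.89167…, 0.65833…, 0.39167…, 0.11667…
lx·mx by age: 0, 0, 3.6, 2.318333…, 1.58…, 0.783333…, 0.105…
R0 = Σ lx·mx = 8.386667… → 8.39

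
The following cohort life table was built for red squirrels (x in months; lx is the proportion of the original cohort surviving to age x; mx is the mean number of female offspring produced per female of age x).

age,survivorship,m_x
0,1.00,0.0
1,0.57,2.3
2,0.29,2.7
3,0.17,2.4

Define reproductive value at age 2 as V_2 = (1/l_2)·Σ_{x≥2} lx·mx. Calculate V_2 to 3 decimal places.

4.107

lx·mx for x ≥ 2: 0.783, 0.408 → sum = 1.191
V_2 = 1.191 / l_2 = 1.191 / 0.29 = 4.106897… → 4.107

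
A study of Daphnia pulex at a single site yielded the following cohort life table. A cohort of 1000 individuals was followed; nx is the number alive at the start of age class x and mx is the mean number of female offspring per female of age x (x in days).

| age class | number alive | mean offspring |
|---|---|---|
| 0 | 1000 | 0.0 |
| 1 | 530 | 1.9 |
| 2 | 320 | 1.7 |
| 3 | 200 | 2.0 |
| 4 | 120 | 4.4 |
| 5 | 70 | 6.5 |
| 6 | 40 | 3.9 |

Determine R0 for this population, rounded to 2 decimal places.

3.09

lx = nx/n0 = nx/1000: 1, 0.53, 0.32, 0.2, 0.12, 0.07, 0.04
lx·mx by age: 0, 1.007, 0.544, 0.4, 0.528, 0.455, 0.156
R0 = Σ lx·mx = 3.09 → 3.09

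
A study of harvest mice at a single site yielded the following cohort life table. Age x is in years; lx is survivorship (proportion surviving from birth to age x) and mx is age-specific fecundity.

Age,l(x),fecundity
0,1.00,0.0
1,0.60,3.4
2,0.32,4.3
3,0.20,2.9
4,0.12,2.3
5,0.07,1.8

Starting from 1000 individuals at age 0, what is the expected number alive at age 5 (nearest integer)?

70

Expected survivors = N0 · l_5 = 1000 × 0.07 = 70 → 70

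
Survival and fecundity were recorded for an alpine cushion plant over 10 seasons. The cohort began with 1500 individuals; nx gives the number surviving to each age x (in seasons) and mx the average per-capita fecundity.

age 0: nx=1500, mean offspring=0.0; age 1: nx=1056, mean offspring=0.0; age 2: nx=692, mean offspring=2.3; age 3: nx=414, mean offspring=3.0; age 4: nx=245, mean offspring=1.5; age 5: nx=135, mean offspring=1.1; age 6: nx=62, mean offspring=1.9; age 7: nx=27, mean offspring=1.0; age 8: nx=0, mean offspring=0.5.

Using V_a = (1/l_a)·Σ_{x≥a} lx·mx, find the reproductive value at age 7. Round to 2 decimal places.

lx = nx/n0 = nx/1500: 1, 0.704, 0.46133…, 0.276, 0.16333…, 0.09, 0.04133…, 0.018, 0
lx·mx for x ≥ 7: 0.018, 0 → sum = 0.018
V_7 = 0.018 / l_7 = 0.018 / 0.018 = 1 → 1.00

1.00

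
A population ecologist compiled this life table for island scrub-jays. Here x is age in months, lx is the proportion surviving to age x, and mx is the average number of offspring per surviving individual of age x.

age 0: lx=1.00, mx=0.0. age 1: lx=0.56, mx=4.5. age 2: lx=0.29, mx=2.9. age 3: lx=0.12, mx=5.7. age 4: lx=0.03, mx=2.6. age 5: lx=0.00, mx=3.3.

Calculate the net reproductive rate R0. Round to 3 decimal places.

lx·mx by age: 0, 2.52, 0.841, 0.684, 0.078, 0
R0 = Σ lx·mx = 4.123 → 4.123

4.123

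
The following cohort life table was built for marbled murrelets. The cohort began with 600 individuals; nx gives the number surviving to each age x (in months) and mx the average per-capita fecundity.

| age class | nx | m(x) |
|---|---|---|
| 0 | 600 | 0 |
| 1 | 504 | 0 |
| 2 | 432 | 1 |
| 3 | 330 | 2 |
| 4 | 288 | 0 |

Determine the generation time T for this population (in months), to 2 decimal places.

2.60

lx = nx/n0 = nx/600: 1, 0.84, 0.72, 0.55, 0.48
lx·mx: 0, 0, 0.72, 1.1, 0 → R0 = 1.82
x·lx·mx: 0, 0, 1.44, 3.3, 0 → Σ = 4.74
T = 4.74 / 1.82 = 2.604396… → 2.60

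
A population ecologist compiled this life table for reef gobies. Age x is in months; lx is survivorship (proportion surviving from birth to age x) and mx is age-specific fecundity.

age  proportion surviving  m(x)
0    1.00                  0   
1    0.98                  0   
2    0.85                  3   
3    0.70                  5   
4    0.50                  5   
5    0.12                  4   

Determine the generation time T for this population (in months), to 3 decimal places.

lx·mx: 0, 0, 2.55, 3.5, 2.5, 0.48 → R0 = 9.03
x·lx·mx: 0, 0, 5.1, 10.5, 10, 2.4 → Σ = 28
T = 28 / 9.03 = 3.100775… → 3.101

3.101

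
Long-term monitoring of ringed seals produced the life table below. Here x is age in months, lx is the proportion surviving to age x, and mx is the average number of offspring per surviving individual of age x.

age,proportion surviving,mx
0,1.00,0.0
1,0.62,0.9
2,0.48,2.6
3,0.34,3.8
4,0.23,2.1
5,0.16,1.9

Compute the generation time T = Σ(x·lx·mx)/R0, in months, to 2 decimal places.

lx·mx: 0, 0.558, 1.248, 1.292, 0.483, 0.304 → R0 = 3.885
x·lx·mx: 0, 0.558, 2.496, 3.876, 1.932, 1.52 → Σ = 10.382
T = 10.382 / 3.885 = 2.672329… → 2.67

2.67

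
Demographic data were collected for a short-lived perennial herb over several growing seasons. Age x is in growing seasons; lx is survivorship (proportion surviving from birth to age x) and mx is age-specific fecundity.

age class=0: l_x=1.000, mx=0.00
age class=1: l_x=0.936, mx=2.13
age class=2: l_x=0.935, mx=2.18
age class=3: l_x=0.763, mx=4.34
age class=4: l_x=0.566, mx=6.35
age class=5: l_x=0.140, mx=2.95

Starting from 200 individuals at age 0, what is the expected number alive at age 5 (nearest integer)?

28

Expected survivors = N0 · l_5 = 200 × 0.140 = 28 → 28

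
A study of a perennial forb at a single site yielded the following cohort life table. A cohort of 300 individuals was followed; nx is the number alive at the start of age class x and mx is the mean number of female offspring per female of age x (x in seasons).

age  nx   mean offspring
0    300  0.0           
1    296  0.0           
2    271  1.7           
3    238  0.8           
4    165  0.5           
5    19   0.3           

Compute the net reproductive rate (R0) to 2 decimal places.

lx = nx/n0 = nx/300: 1, 0.98667…, 0.90333…, 0.79333…, 0.55, 0.06333…
lx·mx by age: 0, 0, 1.535667…, 0.634667…, 0.275, 0.019…
R0 = Σ lx·mx = 2.464333… → 2.46

2.46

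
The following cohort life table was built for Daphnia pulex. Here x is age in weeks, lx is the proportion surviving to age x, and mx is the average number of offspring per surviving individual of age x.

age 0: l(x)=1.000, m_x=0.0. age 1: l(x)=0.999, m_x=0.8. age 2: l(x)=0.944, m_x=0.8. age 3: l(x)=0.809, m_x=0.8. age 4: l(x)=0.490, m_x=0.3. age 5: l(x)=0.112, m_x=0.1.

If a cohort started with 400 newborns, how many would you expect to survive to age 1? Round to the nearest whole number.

400

Expected survivors = N0 · l_1 = 400 × 0.999 = 399.6 → 400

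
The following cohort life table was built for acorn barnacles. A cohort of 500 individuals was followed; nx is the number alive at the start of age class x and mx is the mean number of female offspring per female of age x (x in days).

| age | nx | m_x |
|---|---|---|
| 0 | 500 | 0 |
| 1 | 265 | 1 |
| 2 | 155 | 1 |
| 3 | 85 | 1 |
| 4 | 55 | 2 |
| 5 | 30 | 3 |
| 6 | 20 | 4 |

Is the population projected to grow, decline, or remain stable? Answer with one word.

growing

lx = nx/n0 = nx/500: 1, 0.53, 0.31, 0.17, 0.11, 0.06, 0.04
R0 = Σ lx·mx = 0 + 0.53 + 0.31 + 0.17 + 0.22 + 0.18 + 0.16 = 1.57
R0 > 1, so the population is growing.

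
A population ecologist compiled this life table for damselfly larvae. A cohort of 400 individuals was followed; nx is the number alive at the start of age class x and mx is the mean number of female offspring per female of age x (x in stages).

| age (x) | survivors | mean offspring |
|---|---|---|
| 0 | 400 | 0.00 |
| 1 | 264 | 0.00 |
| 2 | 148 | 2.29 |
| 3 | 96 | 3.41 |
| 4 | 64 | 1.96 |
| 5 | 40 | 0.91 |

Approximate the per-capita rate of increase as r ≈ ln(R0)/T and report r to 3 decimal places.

lx = nx/n0 = nx/400: 1, 0.66, 0.37, 0.24, 0.16, 0.1
R0 = Σ lx·mx = 0 + 0 + 0.8473 + 0.8184 + 0.3136 + 0.091 = 2.0703
Σ x·lx·mx = 5.8592; T = 5.8592/2.0703 = 2.83012…
r ≈ ln(R0)/T = ln(2.0703)/2.83012… = 0.25712… → 0.257

0.257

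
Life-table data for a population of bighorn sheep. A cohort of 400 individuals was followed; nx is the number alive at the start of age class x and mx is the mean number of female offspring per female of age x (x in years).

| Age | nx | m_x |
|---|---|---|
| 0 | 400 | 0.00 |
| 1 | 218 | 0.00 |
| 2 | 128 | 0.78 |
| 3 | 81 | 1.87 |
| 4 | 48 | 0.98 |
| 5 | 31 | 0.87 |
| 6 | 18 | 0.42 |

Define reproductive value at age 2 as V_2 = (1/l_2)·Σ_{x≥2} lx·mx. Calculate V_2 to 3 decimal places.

lx = nx/n0 = nx/400: 1, 0.545, 0.32, 0.2025, 0.12, 0.0775, 0.045
lx·mx for x ≥ 2: 0.2496, 0.378675, 0.1176, 0.067425, 0.0189 → sum = 0.8322
V_2 = 0.8322 / l_2 = 0.8322 / 0.32 = 2.600625 → 2.601

2.601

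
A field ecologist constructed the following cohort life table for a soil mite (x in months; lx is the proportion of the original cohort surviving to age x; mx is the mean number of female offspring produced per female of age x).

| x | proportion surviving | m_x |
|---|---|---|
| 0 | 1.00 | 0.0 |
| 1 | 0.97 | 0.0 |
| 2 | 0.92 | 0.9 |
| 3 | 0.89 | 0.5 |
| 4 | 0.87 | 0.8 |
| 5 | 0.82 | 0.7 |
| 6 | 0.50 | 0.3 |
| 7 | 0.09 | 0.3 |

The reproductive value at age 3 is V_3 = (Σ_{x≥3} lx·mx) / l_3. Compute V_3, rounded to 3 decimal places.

lx·mx for x ≥ 3: 0.445, 0.696, 0.574, 0.15, 0.027 → sum = 1.892
V_3 = 1.892 / l_3 = 1.892 / 0.89 = 2.125843… → 2.126

2.126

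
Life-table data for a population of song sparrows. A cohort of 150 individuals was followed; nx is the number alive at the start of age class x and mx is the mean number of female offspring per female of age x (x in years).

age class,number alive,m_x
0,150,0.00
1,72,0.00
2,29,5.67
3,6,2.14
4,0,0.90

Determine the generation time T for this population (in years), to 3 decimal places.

lx = nx/n0 = nx/150: 1, 0.48, 0.19333…, 0.04, 0
lx·mx: 0, 0, 1.0962…, 0.0856, 0 → R0 = 1.1818…
x·lx·mx: 0, 0, 2.1924…, 0.2568, 0 → Σ = 2.4492…
T = 2.4492… / 1.1818… = 2.072432… → 2.072

2.072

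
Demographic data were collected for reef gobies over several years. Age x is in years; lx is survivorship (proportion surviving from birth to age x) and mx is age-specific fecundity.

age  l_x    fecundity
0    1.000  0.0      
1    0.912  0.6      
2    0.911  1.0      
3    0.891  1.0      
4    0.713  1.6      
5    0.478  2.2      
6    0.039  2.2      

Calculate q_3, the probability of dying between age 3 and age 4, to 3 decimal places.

q_3 = (l_3 − l_4) / l_3 = (0.891 − 0.713) / 0.891
     = 0.178 / 0.891 = 0.199776… → 0.200

0.200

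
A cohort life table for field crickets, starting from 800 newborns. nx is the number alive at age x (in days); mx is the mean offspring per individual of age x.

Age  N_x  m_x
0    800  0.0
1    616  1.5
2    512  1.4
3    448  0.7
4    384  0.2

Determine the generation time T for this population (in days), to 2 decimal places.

1.78

lx = nx/n0 = nx/800: 1, 0.77, 0.64, 0.56, 0.48
lx·mx: 0, 1.155, 0.896, 0.392, 0.096 → R0 = 2.539
x·lx·mx: 0, 1.155, 1.792, 1.176, 0.384 → Σ = 4.507
T = 4.507 / 2.539 = 1.775108… → 1.78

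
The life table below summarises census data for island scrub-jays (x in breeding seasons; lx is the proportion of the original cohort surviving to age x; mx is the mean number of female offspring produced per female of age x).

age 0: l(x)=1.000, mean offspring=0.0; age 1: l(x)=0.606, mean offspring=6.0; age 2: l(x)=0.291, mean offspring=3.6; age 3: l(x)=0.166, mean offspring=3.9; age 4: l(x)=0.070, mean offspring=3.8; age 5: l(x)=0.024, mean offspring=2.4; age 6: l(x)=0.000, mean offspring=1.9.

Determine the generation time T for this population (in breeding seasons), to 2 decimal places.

lx·mx: 0, 3.636, 1.0476, 0.6474, 0.266, 0.0576, 0 → R0 = 5.6546
x·lx·mx: 0, 3.636, 2.0952, 1.9422, 1.064, 0.288, 0 → Σ = 9.0254
T = 9.0254 / 5.6546 = 1.596116… → 1.60

1.60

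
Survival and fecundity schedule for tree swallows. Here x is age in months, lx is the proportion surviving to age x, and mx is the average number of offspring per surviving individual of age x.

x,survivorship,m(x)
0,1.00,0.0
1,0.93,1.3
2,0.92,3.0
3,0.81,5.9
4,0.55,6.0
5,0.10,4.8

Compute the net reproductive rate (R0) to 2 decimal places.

12.53

lx·mx by age: 0, 1.209, 2.76, 4.779, 3.3, 0.48
R0 = Σ lx·mx = 12.528 → 12.53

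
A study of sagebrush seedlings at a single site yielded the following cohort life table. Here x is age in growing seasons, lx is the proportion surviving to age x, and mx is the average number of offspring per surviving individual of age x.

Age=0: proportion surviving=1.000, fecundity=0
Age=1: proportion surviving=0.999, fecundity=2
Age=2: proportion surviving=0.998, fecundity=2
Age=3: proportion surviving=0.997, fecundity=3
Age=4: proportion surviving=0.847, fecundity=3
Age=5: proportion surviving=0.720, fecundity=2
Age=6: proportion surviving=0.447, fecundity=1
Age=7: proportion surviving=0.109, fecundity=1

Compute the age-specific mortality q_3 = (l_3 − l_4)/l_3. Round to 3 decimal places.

0.150

q_3 = (l_3 − l_4) / l_3 = (0.997 − 0.847) / 0.997
     = 0.15 / 0.997 = 0.150451… → 0.150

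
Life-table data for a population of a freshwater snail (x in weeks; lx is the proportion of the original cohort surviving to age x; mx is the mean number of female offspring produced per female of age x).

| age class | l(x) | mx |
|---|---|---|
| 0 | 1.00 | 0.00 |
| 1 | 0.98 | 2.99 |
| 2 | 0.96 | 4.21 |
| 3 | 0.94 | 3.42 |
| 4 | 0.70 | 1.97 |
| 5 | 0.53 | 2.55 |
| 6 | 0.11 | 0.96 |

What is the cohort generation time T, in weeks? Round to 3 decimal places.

2.577

lx·mx: 0, 2.9302, 4.0416, 3.2148, 1.379, 1.3515, 0.1056 → R0 = 13.0227
x·lx·mx: 0, 2.9302, 8.0832, 9.6444, 5.516, 6.7575, 0.6336 → Σ = 33.5649
T = 33.5649 / 13.0227 = 2.577415… → 2.577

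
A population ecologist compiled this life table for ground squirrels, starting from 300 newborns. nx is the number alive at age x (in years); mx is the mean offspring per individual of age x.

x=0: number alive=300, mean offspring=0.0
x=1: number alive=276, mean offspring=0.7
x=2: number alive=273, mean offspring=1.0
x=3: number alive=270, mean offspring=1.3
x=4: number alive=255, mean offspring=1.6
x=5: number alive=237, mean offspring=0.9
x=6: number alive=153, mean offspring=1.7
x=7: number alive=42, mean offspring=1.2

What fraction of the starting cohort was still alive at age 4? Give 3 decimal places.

l_4 = n_4/n_0 = 255/300 = 0.85 → 0.850

0.850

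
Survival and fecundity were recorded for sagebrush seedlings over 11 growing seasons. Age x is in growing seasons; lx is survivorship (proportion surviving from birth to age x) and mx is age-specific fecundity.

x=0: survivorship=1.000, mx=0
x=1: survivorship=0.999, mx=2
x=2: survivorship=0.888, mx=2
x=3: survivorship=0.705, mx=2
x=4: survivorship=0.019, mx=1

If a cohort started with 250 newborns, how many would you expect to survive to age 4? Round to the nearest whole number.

5

Expected survivors = N0 · l_4 = 250 × 0.019 = 4.75 → 5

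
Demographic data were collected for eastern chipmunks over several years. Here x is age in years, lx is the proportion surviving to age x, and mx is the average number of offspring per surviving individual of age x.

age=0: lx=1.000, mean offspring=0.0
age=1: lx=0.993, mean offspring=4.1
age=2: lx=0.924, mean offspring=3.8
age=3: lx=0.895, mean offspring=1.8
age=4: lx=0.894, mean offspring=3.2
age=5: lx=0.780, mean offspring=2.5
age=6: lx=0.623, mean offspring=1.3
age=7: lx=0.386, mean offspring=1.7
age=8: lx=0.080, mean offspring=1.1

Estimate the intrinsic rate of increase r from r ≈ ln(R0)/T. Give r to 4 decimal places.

R0 = Σ lx·mx = 0 + 4.0713 + 3.5112 + 1.611 + 2.8608 + 1.95 + 0.8099 + 0.6562 + 0.088 = 15.5584
Σ x·lx·mx = 47.2767; T = 47.2767/15.5584 = 3.03866…
r ≈ ln(R0)/T = ln(15.5584)/3.03866… = 0.903227… → 0.9032

0.9032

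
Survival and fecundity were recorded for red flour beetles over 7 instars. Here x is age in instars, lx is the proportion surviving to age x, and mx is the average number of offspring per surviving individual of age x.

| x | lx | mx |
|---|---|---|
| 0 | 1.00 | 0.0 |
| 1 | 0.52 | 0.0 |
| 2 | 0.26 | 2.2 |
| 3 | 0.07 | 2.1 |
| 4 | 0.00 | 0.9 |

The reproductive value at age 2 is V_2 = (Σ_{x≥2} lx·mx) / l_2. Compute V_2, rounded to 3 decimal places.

2.765

lx·mx for x ≥ 2: 0.572, 0.147, 0 → sum = 0.719
V_2 = 0.719 / l_2 = 0.719 / 0.26 = 2.765385… → 2.765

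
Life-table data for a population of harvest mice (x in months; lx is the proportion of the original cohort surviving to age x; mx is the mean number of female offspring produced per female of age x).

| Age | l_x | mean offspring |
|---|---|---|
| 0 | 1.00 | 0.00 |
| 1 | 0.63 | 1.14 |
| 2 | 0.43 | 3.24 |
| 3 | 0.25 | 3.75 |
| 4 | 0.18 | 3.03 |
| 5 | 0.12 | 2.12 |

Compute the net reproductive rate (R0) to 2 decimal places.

lx·mx by age: 0, 0.7182, 1.3932, 0.9375, 0.5454, 0.2544
R0 = Σ lx·mx = 3.8487 → 3.85

3.85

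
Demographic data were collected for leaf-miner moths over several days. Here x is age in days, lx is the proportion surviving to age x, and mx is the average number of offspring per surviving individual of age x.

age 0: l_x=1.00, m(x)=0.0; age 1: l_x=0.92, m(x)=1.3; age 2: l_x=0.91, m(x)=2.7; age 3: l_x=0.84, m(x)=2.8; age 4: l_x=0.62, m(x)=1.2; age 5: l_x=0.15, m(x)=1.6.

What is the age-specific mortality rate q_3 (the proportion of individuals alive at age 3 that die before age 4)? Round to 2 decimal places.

0.26

q_3 = (l_3 − l_4) / l_3 = (0.84 − 0.62) / 0.84
     = 0.22 / 0.84 = 0.261905… → 0.26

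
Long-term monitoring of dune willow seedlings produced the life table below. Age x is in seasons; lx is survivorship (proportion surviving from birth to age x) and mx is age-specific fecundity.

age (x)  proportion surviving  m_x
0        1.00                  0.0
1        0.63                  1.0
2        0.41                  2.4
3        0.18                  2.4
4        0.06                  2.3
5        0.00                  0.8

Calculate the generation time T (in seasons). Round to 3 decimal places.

2.036

lx·mx: 0, 0.63, 0.984, 0.432, 0.138, 0 → R0 = 2.184
x·lx·mx: 0, 0.63, 1.968, 1.296, 0.552, 0 → Σ = 4.446
T = 4.446 / 2.184 = 2.035714… → 2.036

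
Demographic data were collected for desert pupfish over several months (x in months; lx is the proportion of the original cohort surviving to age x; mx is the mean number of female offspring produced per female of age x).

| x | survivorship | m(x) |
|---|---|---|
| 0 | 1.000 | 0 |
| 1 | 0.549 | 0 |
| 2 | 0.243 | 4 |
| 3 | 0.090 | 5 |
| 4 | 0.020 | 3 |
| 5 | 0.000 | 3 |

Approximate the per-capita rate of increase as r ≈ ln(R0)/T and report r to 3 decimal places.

0.165

R0 = Σ lx·mx = 0 + 0 + 0.972 + 0.45 + 0.06 + 0 = 1.482
Σ x·lx·mx = 3.534; T = 3.534/1.482 = 2.38462…
r ≈ ln(R0)/T = ln(1.482)/2.38462… = 0.16497… → 0.165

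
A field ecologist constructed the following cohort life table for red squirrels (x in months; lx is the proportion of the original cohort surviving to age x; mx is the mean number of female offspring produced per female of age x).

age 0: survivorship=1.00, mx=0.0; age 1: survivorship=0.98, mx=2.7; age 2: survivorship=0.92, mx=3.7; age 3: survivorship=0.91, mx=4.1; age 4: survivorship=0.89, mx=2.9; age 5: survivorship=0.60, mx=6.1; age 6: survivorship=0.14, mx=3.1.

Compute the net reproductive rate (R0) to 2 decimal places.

lx·mx by age: 0, 2.646, 3.404, 3.731, 2.581, 3.66, 0.434
R0 = Σ lx·mx = 16.456 → 16.46

16.46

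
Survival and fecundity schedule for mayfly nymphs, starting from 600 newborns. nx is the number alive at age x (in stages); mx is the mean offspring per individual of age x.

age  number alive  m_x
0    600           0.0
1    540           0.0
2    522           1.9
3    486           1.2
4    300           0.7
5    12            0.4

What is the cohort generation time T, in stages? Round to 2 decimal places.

lx = nx/n0 = nx/600: 1, 0.9, 0.87, 0.81, 0.5, 0.02
lx·mx: 0, 0, 1.653, 0.972, 0.35, 0.008 → R0 = 2.983
x·lx·mx: 0, 0, 3.306, 2.916, 1.4, 0.04 → Σ = 7.662
T = 7.662 / 2.983 = 2.568555… → 2.57

2.57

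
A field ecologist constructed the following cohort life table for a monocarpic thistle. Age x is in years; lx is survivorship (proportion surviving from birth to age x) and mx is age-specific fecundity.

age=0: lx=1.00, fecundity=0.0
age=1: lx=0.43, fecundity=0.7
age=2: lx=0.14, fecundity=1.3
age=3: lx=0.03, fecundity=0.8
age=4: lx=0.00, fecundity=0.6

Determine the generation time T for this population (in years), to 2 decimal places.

lx·mx: 0, 0.301, 0.182, 0.024, 0 → R0 = 0.507
x·lx·mx: 0, 0.301, 0.364, 0.072, 0 → Σ = 0.737
T = 0.737 / 0.507 = 1.453649… → 1.45

1.45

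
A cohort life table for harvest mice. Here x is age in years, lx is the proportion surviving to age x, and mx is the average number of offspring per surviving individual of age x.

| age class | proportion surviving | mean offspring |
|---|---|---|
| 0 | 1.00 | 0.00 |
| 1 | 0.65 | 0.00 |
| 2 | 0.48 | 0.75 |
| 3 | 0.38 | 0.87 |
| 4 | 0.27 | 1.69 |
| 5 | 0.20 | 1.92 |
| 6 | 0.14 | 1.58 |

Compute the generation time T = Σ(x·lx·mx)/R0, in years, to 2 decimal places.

3.87

lx·mx: 0, 0, 0.36, 0.3306, 0.4563, 0.384, 0.2212 → R0 = 1.7521
x·lx·mx: 0, 0, 0.72, 0.9918, 1.8252, 1.92, 1.3272 → Σ = 6.7842
T = 6.7842 / 1.7521 = 3.872039… → 3.87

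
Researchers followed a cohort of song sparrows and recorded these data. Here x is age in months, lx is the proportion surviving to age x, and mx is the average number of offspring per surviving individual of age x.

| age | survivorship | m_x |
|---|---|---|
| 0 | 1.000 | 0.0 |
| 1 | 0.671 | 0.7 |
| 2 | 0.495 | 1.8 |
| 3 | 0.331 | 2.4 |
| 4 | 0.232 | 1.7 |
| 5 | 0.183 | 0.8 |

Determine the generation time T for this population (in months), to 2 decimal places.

2.58

lx·mx: 0, 0.4697, 0.891, 0.7944, 0.3944, 0.1464 → R0 = 2.6959
x·lx·mx: 0, 0.4697, 1.782, 2.3832, 1.5776, 0.732 → Σ = 6.9445
T = 6.9445 / 2.6959 = 2.575949… → 2.58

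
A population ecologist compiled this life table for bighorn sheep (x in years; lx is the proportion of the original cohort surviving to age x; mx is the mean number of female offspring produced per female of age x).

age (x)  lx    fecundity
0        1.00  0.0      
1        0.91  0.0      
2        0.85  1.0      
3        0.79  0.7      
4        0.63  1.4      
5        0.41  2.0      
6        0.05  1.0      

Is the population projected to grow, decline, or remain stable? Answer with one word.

growing

R0 = Σ lx·mx = 0 + 0 + 0.85 + 0.553 + 0.882 + 0.82 + 0.05 = 3.155
R0 > 1, so the population is growing.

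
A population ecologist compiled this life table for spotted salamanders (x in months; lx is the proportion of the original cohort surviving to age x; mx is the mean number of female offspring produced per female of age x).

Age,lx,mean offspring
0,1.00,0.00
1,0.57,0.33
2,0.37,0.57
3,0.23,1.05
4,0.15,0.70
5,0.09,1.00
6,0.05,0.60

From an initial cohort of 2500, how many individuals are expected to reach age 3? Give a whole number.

Expected survivors = N0 · l_3 = 2500 × 0.23 = 575 → 575

575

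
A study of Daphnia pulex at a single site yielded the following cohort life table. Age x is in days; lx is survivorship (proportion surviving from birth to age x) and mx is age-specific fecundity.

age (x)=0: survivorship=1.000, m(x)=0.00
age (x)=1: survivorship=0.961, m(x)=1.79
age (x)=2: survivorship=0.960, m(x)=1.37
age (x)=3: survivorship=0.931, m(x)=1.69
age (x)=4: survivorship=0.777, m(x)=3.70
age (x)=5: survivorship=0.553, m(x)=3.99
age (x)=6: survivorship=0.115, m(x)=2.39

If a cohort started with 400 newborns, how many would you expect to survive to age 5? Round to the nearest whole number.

221

Expected survivors = N0 · l_5 = 400 × 0.553 = 221.2 → 221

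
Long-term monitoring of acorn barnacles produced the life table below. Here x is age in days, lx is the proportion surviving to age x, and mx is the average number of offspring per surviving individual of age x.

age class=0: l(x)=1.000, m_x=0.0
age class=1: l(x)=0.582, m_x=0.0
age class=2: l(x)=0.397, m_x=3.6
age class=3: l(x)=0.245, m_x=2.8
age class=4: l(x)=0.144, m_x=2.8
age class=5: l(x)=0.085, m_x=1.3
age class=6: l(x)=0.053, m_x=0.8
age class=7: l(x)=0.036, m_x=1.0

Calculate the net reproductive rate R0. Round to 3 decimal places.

2.707

lx·mx by age: 0, 0, 1.4292, 0.686, 0.4032, 0.1105, 0.0424, 0.036
R0 = Σ lx·mx = 2.7073 → 2.707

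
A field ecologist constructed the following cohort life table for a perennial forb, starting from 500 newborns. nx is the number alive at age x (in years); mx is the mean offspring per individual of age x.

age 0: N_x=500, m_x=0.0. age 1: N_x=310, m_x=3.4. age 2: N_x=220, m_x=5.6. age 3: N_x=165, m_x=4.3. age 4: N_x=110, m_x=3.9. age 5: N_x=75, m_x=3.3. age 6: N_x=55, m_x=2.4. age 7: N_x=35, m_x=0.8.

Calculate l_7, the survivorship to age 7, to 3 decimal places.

l_7 = n_7/n_0 = 35/500 = 0.07 → 0.070

0.070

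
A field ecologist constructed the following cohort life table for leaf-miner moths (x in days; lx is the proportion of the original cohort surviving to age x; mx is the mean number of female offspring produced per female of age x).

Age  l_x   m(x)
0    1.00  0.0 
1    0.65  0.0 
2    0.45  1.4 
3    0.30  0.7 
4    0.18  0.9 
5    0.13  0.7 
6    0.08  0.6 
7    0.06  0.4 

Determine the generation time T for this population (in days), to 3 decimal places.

2.961

lx·mx: 0, 0, 0.63, 0.21, 0.162, 0.091, 0.048, 0.024 → R0 = 1.165
x·lx·mx: 0, 0, 1.26, 0.63, 0.648, 0.455, 0.288, 0.168 → Σ = 3.449
T = 3.449 / 1.165 = 2.960515… → 2.961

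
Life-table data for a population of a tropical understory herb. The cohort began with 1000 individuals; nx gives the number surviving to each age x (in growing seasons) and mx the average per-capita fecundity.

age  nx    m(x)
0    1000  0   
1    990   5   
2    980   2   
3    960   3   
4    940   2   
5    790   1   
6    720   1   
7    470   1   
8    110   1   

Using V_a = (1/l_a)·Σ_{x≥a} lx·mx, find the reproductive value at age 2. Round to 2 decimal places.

lx = nx/n0 = nx/1000: 1, 0.99, 0.98, 0.96, 0.94, 0.79, 0.72, 0.47, 0.11
lx·mx for x ≥ 2: 1.96, 2.88, 1.88, 0.79, 0.72, 0.47, 0.11 → sum = 8.81
V_2 = 8.81 / l_2 = 8.81 / 0.98 = 8.989796… → 8.99

8.99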